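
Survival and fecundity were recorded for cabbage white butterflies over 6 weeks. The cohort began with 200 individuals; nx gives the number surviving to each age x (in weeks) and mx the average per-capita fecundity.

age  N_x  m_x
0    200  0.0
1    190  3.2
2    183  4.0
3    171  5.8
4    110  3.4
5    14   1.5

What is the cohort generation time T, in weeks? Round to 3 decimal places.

lx = nx/n0 = nx/200: 1, 0.95, 0.915, 0.855, 0.55, 0.07
lx·mx: 0, 3.04, 3.66, 4.959, 1.87, 0.105 → R0 = 13.634
x·lx·mx: 0, 3.04, 7.32, 14.877, 7.48, 0.525 → Σ = 33.242
T = 33.242 / 13.634 = 2.438169… → 2.438

2.438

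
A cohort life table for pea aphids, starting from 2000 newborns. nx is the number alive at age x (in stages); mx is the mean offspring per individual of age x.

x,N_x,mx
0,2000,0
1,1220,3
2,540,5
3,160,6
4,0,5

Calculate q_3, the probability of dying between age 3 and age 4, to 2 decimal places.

lx = nx/n0 = nx/2000: 1, 0.61, 0.27, 0.08, 0
q_3 = (l_3 − l_4) / l_3 = (0.08 − 0) / 0.08
     = 0.08 / 0.08 = 1 → 1.00

1.00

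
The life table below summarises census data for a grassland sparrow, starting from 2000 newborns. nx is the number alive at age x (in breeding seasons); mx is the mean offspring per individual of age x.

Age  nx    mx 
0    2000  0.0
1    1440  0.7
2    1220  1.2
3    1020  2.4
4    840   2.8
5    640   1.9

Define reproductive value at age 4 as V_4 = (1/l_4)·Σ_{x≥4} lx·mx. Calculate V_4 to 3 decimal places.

4.248

lx = nx/n0 = nx/2000: 1, 0.72, 0.61, 0.51, 0.42, 0.32
lx·mx for x ≥ 4: 1.176, 0.608 → sum = 1.784
V_4 = 1.784 / l_4 = 1.784 / 0.42 = 4.247619… → 4.248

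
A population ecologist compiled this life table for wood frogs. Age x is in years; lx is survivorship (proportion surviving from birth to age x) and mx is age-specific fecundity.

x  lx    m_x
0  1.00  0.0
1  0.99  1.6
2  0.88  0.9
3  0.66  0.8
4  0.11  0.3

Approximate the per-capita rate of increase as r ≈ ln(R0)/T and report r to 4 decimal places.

R0 = Σ lx·mx = 0 + 1.584 + 0.792 + 0.528 + 0.033 = 2.937
Σ x·lx·mx = 4.884; T = 4.884/2.937 = 1.66292…
r ≈ ln(R0)/T = ln(2.937)/1.66292… = 0.647889… → 0.6479

0.6479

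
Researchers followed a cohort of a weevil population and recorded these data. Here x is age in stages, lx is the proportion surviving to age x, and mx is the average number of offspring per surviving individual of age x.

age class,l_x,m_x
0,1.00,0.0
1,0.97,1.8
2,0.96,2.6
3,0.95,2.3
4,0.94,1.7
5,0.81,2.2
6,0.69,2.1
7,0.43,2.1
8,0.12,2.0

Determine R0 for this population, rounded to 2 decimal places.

lx·mx by age: 0, 1.746, 2.496, 2.185, 1.598, 1.782, 1.449, 0.903, 0.24
R0 = Σ lx·mx = 12.399 → 12.40

12.40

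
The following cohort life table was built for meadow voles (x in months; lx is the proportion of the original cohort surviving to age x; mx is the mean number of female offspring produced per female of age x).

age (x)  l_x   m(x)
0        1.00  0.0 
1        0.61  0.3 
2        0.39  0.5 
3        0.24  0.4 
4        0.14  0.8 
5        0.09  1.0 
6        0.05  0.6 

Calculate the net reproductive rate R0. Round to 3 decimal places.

0.706

lx·mx by age: 0, 0.183, 0.195, 0.096, 0.112, 0.09, 0.03
R0 = Σ lx·mx = 0.706 → 0.706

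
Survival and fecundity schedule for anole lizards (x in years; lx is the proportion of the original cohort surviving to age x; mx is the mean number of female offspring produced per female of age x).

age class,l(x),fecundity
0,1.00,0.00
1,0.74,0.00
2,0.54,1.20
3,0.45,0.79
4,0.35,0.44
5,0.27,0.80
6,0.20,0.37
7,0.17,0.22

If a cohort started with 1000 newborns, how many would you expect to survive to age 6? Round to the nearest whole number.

Expected survivors = N0 · l_6 = 1000 × 0.20 = 200 → 200

200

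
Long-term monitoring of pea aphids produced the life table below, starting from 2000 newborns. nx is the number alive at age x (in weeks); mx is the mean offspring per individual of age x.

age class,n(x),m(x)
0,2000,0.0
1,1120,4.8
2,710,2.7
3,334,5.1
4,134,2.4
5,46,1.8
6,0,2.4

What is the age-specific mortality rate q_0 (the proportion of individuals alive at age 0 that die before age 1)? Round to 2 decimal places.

0.44

lx = nx/n0 = nx/2000: 1, 0.56, 0.355, 0.167, 0.067, 0.023, 0
q_0 = (l_0 − l_1) / l_0 = (1 − 0.56) / 1
     = 0.44 / 1 = 0.44 → 0.44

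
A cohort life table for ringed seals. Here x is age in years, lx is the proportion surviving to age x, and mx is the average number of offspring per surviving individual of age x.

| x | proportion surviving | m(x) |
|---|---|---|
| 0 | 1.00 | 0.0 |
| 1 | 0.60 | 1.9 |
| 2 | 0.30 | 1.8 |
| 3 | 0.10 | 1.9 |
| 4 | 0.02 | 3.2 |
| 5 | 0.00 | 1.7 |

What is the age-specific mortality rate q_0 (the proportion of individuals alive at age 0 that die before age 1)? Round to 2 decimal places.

0.40

q_0 = (l_0 − l_1) / l_0 = (1 − 0.6) / 1
     = 0.4 / 1 = 0.4 → 0.40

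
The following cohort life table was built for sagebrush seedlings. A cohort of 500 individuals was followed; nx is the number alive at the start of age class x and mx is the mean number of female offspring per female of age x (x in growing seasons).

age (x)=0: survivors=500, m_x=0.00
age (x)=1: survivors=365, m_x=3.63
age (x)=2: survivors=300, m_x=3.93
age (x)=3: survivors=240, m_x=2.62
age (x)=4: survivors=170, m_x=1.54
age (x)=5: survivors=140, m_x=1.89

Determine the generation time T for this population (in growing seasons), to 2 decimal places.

lx = nx/n0 = nx/500: 1, 0.73, 0.6, 0.48, 0.34, 0.28
lx·mx: 0, 2.6499, 2.358, 1.2576, 0.5236, 0.5292 → R0 = 7.3183
x·lx·mx: 0, 2.6499, 4.716, 3.7728, 2.0944, 2.646 → Σ = 15.8791
T = 15.8791 / 7.3183 = 2.16978… → 2.17

2.17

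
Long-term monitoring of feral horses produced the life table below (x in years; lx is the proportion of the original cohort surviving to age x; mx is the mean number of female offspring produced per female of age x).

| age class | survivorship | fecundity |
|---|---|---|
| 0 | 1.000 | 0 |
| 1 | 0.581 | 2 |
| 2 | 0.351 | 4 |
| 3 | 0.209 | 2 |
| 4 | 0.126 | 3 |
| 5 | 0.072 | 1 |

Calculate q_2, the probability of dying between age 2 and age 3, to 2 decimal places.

q_2 = (l_2 − l_3) / l_2 = (0.351 − 0.209) / 0.351
     = 0.142 / 0.351 = 0.404558… → 0.40

0.40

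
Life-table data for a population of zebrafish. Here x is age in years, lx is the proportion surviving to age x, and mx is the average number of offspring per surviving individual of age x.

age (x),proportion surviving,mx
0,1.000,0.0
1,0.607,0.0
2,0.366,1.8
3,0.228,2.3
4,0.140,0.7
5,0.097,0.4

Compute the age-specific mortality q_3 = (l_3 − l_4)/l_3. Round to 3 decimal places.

q_3 = (l_3 − l_4) / l_3 = (0.228 − 0.14) / 0.228
     = 0.088 / 0.228 = 0.385965… → 0.386

0.386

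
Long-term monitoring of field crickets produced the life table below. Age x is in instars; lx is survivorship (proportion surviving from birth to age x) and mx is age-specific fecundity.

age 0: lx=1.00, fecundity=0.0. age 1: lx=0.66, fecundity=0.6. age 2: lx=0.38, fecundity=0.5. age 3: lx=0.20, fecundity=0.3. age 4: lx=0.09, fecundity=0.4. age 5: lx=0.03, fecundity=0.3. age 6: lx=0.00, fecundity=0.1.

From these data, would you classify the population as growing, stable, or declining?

declining

R0 = Σ lx·mx = 0 + 0.396 + 0.19 + 0.06 + 0.036 + 0.009 + 0 = 0.691
R0 < 1, so the population is declining.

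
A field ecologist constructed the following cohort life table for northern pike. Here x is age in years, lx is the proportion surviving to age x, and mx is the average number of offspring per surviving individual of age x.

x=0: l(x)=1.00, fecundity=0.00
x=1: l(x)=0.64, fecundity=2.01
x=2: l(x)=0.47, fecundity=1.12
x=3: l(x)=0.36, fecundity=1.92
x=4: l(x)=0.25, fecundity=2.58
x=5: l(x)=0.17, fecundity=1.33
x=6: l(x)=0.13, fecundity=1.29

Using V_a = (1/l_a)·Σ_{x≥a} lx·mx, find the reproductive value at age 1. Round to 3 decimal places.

5.536

lx·mx for x ≥ 1: 1.2864, 0.5264, 0.6912, 0.645, 0.2261, 0.1677 → sum = 3.5428
V_1 = 3.5428 / l_1 = 3.5428 / 0.64 = 5.535625 → 5.536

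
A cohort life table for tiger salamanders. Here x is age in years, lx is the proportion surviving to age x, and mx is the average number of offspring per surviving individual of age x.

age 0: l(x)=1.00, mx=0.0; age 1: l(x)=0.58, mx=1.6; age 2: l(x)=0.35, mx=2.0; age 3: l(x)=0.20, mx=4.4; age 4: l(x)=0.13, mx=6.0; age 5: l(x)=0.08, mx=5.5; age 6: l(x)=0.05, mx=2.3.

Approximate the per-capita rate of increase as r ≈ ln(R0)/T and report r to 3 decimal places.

R0 = Σ lx·mx = 0 + 0.928 + 0.7 + 0.88 + 0.78 + 0.44 + 0.115 = 3.843
Σ x·lx·mx = 10.978; T = 10.978/3.843 = 2.85662…
r ≈ ln(R0)/T = ln(3.843)/2.85662… = 0.47127… → 0.471

0.471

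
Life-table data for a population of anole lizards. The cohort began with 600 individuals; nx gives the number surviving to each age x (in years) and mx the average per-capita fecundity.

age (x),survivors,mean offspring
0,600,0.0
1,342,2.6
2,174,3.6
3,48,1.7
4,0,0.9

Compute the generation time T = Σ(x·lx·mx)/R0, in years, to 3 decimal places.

1.494

lx = nx/n0 = nx/600: 1, 0.57, 0.29, 0.08, 0
lx·mx: 0, 1.482, 1.044, 0.136, 0 → R0 = 2.662
x·lx·mx: 0, 1.482, 2.088, 0.408, 0 → Σ = 3.978
T = 3.978 / 2.662 = 1.494365… → 1.494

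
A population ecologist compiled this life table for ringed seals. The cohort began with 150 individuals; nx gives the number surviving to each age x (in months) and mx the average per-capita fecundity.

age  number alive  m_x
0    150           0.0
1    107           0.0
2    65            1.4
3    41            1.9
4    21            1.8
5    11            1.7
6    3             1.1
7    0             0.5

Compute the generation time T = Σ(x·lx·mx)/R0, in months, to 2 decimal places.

2.97

lx = nx/n0 = nx/150: 1, 0.71333…, 0.43333…, 0.27333…, 0.14, 0.07333…, 0.02, 0
lx·mx: 0, 0, 0.606667…, 0.519333…, 0.252, 0.124667…, 0.022, 0 → R0 = 1.524667…
x·lx·mx: 0, 0, 1.213333…, 1.558…, 1.008, 0.623333…, 0.132, 0 → Σ = 4.534667…
T = 4.534667… / 1.524667… = 2.974202… → 2.97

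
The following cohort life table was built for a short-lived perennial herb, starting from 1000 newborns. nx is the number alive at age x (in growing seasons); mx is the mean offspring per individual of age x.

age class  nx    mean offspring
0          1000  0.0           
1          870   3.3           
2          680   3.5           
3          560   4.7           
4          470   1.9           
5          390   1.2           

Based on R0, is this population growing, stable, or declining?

lx = nx/n0 = nx/1000: 1, 0.87, 0.68, 0.56, 0.47, 0.39
R0 = Σ lx·mx = 0 + 2.871 + 2.38 + 2.632 + 0.893 + 0.468 = 9.244
R0 > 1, so the population is growing.

growing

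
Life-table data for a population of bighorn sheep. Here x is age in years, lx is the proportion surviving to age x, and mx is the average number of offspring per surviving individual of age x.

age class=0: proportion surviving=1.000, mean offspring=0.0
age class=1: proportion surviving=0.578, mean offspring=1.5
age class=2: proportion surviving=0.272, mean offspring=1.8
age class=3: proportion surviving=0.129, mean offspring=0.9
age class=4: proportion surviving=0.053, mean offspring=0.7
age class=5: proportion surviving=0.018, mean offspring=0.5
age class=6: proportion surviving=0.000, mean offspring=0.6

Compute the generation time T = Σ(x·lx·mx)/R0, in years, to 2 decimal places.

lx·mx: 0, 0.867, 0.4896, 0.1161, 0.0371, 0.009, 0 → R0 = 1.5188
x·lx·mx: 0, 0.867, 0.9792, 0.3483, 0.1484, 0.045, 0 → Σ = 2.3879
T = 2.3879 / 1.5188 = 1.572228… → 1.57

1.57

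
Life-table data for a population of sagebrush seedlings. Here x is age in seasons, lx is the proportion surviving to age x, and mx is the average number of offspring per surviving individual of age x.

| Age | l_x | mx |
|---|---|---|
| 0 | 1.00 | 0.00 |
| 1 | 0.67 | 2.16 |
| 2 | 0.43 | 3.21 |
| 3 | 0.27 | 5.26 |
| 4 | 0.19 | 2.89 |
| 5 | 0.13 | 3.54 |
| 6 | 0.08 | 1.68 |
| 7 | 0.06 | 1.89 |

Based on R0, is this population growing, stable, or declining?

growing

R0 = Σ lx·mx = 0 + 1.4472 + 1.3803 + 1.4202 + 0.5491 + 0.4602 + 0.1344 + 0.1134 = 5.5048
R0 > 1, so the population is growing.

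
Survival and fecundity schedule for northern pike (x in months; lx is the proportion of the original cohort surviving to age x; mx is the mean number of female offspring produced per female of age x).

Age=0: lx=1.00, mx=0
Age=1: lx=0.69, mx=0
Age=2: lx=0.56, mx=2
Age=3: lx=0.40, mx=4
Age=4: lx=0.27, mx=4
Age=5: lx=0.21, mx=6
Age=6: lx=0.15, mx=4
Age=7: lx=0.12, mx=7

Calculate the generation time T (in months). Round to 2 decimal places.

lx·mx: 0, 0, 1.12, 1.6, 1.08, 1.26, 0.6, 0.84 → R0 = 6.5
x·lx·mx: 0, 0, 2.24, 4.8, 4.32, 6.3, 3.6, 5.88 → Σ = 27.14
T = 27.14 / 6.5 = 4.175385… → 4.18

4.18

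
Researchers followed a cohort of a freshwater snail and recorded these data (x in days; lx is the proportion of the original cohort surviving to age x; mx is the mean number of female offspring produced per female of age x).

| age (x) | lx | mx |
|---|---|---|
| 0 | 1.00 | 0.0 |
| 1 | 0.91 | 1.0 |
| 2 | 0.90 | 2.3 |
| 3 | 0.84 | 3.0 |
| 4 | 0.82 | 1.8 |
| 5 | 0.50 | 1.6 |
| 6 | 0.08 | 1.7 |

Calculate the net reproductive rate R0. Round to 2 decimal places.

7.91

lx·mx by age: 0, 0.91, 2.07, 2.52, 1.476, 0.8, 0.136
R0 = Σ lx·mx = 7.912 → 7.91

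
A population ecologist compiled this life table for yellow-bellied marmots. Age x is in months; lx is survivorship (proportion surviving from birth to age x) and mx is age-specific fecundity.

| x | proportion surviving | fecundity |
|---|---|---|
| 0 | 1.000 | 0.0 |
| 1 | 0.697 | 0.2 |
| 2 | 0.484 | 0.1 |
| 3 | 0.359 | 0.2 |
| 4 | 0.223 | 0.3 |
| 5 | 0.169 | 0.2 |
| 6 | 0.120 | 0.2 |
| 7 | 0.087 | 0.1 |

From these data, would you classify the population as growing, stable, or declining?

R0 = Σ lx·mx = 0 + 0.1394 + 0.0484 + 0.0718 + 0.0669 + 0.0338 + 0.024 + 0.0087 = 0.393
R0 < 1, so the population is declining.

declining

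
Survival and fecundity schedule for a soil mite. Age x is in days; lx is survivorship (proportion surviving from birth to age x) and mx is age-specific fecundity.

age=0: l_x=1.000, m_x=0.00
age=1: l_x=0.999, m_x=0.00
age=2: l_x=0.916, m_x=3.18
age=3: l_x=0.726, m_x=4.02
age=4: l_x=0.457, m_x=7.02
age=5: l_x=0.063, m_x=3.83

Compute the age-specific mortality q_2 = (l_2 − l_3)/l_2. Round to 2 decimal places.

q_2 = (l_2 − l_3) / l_2 = (0.916 − 0.726) / 0.916
     = 0.19 / 0.916 = 0.207424… → 0.21

0.21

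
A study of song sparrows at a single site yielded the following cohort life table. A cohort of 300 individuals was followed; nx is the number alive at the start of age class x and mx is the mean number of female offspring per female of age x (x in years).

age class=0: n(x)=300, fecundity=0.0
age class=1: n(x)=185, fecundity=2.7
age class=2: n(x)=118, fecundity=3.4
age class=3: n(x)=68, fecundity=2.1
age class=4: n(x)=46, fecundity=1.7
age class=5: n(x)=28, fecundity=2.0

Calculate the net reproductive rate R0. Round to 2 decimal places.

lx = nx/n0 = nx/300: 1, 0.61667…, 0.39333…, 0.22667…, 0.15333…, 0.09333…
lx·mx by age: 0, 1.665…, 1.337333…, 0.476…, 0.260667…, 0.186667…
R0 = Σ lx·mx = 3.925667… → 3.93

3.93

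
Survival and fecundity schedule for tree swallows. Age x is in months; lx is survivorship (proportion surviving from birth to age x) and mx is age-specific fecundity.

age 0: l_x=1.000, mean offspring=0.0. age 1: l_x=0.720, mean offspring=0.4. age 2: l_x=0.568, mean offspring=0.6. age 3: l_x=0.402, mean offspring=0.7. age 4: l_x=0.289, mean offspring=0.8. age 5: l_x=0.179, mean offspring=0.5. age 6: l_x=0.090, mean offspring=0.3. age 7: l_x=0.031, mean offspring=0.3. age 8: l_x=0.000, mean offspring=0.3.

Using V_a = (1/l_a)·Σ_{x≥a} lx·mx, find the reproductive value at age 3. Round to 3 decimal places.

lx·mx for x ≥ 3: 0.2814, 0.2312, 0.0895, 0.027, 0.0093, 0 → sum = 0.6384
V_3 = 0.6384 / l_3 = 0.6384 / 0.402 = 1.58806… → 1.588

1.588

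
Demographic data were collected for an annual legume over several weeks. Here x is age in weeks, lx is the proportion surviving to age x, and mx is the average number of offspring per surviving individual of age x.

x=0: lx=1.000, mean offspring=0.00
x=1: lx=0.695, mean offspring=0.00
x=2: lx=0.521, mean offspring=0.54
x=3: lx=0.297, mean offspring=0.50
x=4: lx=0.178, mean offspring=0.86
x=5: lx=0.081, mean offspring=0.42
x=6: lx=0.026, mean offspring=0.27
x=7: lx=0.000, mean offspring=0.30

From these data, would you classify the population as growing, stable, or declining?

declining

R0 = Σ lx·mx = 0 + 0 + 0.28134 + 0.1485 + 0.15308 + 0.03402 + 0.00702 + 0 = 0.62396
R0 < 1, so the population is declining.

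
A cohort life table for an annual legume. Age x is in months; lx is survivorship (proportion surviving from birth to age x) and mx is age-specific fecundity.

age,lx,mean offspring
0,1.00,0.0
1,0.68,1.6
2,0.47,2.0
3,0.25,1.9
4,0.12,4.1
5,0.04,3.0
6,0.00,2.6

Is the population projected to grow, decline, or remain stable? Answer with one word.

growing

R0 = Σ lx·mx = 0 + 1.088 + 0.94 + 0.475 + 0.492 + 0.12 + 0 = 3.115
R0 > 1, so the population is growing.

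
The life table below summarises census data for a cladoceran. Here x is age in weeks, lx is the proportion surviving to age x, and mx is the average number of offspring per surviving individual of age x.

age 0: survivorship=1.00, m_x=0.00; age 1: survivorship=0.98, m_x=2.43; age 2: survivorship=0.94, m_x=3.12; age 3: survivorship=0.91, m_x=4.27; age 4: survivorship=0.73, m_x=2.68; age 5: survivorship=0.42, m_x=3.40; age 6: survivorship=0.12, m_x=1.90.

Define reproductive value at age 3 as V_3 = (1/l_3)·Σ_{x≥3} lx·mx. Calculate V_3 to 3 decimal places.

8.240

lx·mx for x ≥ 3: 3.8857, 1.9564, 1.428, 0.228 → sum = 7.4981
V_3 = 7.4981 / l_3 = 7.4981 / 0.91 = 8.23967… → 8.240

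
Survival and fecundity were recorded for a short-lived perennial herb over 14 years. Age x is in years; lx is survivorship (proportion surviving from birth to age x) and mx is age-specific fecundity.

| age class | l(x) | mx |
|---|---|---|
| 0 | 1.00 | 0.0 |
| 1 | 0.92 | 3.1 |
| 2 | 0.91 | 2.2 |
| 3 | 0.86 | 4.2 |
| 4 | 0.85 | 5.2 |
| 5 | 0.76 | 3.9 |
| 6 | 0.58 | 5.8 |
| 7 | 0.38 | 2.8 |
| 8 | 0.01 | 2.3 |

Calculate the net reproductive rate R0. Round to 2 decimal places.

20.30

lx·mx by age: 0, 2.852, 2.002, 3.612, 4.42, 2.964, 3.364, 1.064, 0.023
R0 = Σ lx·mx = 20.301 → 20.30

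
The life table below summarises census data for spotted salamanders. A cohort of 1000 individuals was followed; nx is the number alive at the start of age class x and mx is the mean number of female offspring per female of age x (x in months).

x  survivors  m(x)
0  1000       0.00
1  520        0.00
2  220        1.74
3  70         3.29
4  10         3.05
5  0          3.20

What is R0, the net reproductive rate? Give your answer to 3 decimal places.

lx = nx/n0 = nx/1000: 1, 0.52, 0.22, 0.07, 0.01, 0
lx·mx by age: 0, 0, 0.3828, 0.2303, 0.0305, 0
R0 = Σ lx·mx = 0.6436 → 0.644

0.644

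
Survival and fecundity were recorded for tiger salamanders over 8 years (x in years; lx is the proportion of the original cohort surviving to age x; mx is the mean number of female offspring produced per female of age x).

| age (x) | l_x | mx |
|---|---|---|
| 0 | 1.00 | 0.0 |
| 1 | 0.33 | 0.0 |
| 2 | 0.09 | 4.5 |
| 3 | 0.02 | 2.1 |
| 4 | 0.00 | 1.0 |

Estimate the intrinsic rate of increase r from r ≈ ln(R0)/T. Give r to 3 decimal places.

-0.385

R0 = Σ lx·mx = 0 + 0 + 0.405 + 0.042 + 0 = 0.447
Σ x·lx·mx = 0.936; T = 0.936/0.447 = 2.09396…
r ≈ ln(R0)/T = ln(0.447)/2.09396… = -0.38453… → -0.385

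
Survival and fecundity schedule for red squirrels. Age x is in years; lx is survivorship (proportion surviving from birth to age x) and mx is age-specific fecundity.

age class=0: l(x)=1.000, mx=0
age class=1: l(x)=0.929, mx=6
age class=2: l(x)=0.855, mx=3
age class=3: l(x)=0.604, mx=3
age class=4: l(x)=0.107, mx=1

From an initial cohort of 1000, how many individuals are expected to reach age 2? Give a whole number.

855

Expected survivors = N0 · l_2 = 1000 × 0.855 = 855 → 855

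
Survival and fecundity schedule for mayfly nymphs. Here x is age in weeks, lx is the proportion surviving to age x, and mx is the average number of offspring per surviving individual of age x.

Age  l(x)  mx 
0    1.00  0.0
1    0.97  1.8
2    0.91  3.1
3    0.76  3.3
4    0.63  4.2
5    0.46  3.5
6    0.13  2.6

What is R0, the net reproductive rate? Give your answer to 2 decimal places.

lx·mx by age: 0, 1.746, 2.821, 2.508, 2.646, 1.61, 0.338
R0 = Σ lx·mx = 11.669 → 11.67

11.67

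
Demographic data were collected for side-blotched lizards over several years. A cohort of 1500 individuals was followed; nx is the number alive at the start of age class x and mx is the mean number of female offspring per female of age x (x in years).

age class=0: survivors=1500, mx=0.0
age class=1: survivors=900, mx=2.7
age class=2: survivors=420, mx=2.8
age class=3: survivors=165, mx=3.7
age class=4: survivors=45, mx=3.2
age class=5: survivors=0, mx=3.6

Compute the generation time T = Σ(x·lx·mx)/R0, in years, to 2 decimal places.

lx = nx/n0 = nx/1500: 1, 0.6, 0.28, 0.11, 0.03, 0
lx·mx: 0, 1.62, 0.784, 0.407, 0.096, 0 → R0 = 2.907
x·lx·mx: 0, 1.62, 1.568, 1.221, 0.384, 0 → Σ = 4.793
T = 4.793 / 2.907 = 1.648779… → 1.65

1.65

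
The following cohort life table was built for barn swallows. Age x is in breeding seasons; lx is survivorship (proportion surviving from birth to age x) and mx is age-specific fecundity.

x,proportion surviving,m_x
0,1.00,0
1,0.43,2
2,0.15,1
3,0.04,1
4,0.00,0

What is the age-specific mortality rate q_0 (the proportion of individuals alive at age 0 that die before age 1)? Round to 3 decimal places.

0.570

q_0 = (l_0 − l_1) / l_0 = (1 − 0.43) / 1
     = 0.57 / 1 = 0.57 → 0.570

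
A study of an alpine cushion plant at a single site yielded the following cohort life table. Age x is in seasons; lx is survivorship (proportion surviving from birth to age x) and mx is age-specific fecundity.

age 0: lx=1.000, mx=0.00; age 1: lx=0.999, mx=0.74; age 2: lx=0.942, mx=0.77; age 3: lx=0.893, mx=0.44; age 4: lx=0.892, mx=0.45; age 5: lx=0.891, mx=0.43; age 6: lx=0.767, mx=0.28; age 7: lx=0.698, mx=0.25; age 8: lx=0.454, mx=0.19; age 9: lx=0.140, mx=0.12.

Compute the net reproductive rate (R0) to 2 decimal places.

lx·mx by age: 0, 0.73926, 0.72534, 0.39292, 0.4014, 0.38313, 0.21476, 0.1745, 0.08626, 0.0168
R0 = Σ lx·mx = 3.13437 → 3.13

3.13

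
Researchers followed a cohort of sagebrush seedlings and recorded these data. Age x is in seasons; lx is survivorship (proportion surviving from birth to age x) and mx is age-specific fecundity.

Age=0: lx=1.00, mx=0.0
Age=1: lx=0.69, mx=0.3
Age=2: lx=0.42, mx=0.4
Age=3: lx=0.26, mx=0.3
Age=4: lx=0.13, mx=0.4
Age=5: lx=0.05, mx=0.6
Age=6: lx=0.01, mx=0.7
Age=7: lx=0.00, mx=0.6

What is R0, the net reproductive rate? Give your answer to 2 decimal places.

0.54

lx·mx by age: 0, 0.207, 0.168, 0.078, 0.052, 0.03, 0.007, 0
R0 = Σ lx·mx = 0.542 → 0.54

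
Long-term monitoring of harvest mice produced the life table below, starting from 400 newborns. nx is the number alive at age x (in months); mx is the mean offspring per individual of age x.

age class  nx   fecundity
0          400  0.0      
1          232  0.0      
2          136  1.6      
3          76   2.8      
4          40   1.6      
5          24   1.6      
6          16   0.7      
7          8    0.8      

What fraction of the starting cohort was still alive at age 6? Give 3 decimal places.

l_6 = n_6/n_0 = 16/400 = 0.04 → 0.040

0.040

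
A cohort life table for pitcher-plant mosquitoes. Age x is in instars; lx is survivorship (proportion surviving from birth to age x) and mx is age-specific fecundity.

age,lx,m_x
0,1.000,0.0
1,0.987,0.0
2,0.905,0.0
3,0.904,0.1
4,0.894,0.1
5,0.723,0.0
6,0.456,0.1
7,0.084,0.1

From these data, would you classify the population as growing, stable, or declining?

R0 = Σ lx·mx = 0 + 0 + 0 + 0.0904 + 0.0894 + 0 + 0.0456 + 0.0084 = 0.2338
R0 < 1, so the population is declining.

declining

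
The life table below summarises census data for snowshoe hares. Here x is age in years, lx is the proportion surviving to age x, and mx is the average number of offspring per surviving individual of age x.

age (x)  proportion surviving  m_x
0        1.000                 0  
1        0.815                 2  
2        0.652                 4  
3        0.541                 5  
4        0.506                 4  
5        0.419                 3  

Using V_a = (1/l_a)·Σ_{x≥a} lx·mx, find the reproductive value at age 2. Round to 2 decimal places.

lx·mx for x ≥ 2: 2.608, 2.705, 2.024, 1.257 → sum = 8.594
V_2 = 8.594 / l_2 = 8.594 / 0.652 = 13.180982… → 13.18

13.18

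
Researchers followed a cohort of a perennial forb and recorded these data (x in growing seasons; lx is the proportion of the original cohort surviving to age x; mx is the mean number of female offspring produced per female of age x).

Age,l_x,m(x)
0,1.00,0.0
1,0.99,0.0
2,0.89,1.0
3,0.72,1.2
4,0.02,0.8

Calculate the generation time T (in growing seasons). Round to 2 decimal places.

lx·mx: 0, 0, 0.89, 0.864, 0.016 → R0 = 1.77
x·lx·mx: 0, 0, 1.78, 2.592, 0.064 → Σ = 4.436
T = 4.436 / 1.77 = 2.506215… → 2.51

2.51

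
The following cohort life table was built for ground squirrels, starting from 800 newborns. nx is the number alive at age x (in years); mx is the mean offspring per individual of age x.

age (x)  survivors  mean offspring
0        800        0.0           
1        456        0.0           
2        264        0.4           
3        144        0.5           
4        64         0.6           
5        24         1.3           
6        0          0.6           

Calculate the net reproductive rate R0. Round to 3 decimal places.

0.309

lx = nx/n0 = nx/800: 1, 0.57, 0.33, 0.18, 0.08, 0.03, 0
lx·mx by age: 0, 0, 0.132, 0.09, 0.048, 0.039, 0
R0 = Σ lx·mx = 0.309 → 0.309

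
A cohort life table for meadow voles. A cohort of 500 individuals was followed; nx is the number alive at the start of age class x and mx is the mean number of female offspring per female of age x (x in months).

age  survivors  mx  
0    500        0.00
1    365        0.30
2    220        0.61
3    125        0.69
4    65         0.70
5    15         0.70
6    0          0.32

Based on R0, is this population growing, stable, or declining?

declining

lx = nx/n0 = nx/500: 1, 0.73, 0.44, 0.25, 0.13, 0.03, 0
R0 = Σ lx·mx = 0 + 0.219 + 0.2684 + 0.1725 + 0.091 + 0.021 + 0 = 0.7719
R0 < 1, so the population is declining.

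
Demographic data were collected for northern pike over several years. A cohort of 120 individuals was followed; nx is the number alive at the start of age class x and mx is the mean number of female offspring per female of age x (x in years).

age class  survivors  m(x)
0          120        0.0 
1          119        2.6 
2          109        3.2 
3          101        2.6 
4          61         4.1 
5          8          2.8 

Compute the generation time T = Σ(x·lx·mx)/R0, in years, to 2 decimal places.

2.44

lx = nx/n0 = nx/120: 1, 0.99167…, 0.90833…, 0.84167…, 0.50833…, 0.06667…
lx·mx: 0, 2.578333…, 2.906667…, 2.188333…, 2.084167…, 0.186667… → R0 = 9.944167…
x·lx·mx: 0, 2.578333…, 5.813333…, 6.565…, 8.336667…, 0.933333… → Σ = 24.226667…
T = 24.226667… / 9.944167… = 2.436269… → 2.44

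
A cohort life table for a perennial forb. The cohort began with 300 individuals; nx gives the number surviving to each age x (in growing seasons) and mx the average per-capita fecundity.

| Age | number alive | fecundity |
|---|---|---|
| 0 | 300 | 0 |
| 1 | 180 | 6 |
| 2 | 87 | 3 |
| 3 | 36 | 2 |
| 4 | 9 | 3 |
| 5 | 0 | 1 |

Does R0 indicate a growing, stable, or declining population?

growing

lx = nx/n0 = nx/300: 1, 0.6, 0.29, 0.12, 0.03, 0
R0 = Σ lx·mx = 0 + 3.6 + 0.87 + 0.24 + 0.09 + 0 = 4.8
R0 > 1, so the population is growing.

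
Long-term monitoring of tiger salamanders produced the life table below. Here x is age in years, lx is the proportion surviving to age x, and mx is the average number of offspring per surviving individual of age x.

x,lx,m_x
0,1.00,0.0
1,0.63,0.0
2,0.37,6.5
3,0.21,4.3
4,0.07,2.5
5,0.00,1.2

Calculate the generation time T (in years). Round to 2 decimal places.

lx·mx: 0, 0, 2.405, 0.903, 0.175, 0 → R0 = 3.483
x·lx·mx: 0, 0, 4.81, 2.709, 0.7, 0 → Σ = 8.219
T = 8.219 / 3.483 = 2.359747… → 2.36

2.36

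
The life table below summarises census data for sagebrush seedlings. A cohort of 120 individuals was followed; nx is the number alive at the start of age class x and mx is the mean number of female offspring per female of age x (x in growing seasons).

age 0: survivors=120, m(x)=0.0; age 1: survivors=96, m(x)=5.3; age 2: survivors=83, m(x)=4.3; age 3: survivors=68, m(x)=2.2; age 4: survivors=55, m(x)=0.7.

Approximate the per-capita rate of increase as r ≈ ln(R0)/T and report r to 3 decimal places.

lx = nx/n0 = nx/120: 1, 0.8, 0.69167…, 0.56667…, 0.45833…
R0 = Σ lx·mx = 0 + 4.24 + 2.97417… + 1.24667… + 0.32083… = 8.781667…
Σ x·lx·mx = 15.211667…; T = 15.211667…/8.781667… = 1.73221…
r ≈ ln(R0)/T = ln(8.781667…)/1.73221… = 1.25428… → 1.254

1.254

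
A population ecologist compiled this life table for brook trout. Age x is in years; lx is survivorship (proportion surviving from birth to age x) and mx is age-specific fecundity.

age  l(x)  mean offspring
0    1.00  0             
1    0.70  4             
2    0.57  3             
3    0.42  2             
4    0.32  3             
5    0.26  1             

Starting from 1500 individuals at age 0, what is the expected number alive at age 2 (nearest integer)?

Expected survivors = N0 · l_2 = 1500 × 0.57 = 855 → 855

855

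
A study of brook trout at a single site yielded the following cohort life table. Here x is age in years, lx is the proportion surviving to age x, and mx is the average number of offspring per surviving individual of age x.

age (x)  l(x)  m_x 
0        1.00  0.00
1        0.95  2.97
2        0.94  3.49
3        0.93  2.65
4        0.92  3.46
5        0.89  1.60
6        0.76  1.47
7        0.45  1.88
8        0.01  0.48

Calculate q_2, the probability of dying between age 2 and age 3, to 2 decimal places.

0.01

q_2 = (l_2 − l_3) / l_2 = (0.94 − 0.93) / 0.94
     = 0.01 / 0.94 = 0.010638… → 0.01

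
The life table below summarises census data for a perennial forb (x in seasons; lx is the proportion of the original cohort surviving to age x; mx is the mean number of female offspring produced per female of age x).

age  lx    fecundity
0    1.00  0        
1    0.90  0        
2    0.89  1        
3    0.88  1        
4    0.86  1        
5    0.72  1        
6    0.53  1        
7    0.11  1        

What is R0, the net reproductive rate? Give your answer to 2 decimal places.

lx·mx by age: 0, 0, 0.89, 0.88, 0.86, 0.72, 0.53, 0.11
R0 = Σ lx·mx = 3.99 → 3.99

3.99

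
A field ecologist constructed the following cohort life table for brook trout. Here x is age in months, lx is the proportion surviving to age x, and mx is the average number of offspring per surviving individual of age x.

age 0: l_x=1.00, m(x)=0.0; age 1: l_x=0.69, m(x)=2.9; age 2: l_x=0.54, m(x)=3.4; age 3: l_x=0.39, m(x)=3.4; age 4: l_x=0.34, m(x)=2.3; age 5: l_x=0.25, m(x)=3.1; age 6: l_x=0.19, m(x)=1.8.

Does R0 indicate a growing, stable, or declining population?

R0 = Σ lx·mx = 0 + 2.001 + 1.836 + 1.326 + 0.782 + 0.775 + 0.342 = 7.062
R0 > 1, so the population is growing.

growing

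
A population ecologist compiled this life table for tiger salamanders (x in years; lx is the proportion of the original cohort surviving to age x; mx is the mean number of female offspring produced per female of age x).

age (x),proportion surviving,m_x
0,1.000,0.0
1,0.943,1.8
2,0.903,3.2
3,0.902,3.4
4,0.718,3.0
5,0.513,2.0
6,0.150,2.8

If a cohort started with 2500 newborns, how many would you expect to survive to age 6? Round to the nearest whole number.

Expected survivors = N0 · l_6 = 2500 × 0.150 = 375 → 375

375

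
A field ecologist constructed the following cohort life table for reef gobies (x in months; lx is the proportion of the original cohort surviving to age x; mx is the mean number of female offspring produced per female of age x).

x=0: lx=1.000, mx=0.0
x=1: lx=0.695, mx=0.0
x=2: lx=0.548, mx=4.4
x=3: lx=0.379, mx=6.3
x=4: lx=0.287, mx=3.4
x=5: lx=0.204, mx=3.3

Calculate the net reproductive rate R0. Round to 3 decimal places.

6.448

lx·mx by age: 0, 0, 2.4112, 2.3877, 0.9758, 0.6732
R0 = Σ lx·mx = 6.4479 → 6.448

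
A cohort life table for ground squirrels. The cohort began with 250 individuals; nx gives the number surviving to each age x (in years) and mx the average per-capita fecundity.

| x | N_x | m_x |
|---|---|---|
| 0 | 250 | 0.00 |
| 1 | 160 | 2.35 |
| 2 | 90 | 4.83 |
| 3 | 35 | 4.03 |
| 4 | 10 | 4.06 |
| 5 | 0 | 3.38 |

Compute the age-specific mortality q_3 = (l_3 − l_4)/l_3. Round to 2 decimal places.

0.71

lx = nx/n0 = nx/250: 1, 0.64, 0.36, 0.14, 0.04, 0
q_3 = (l_3 − l_4) / l_3 = (0.14 − 0.04) / 0.14
     = 0.1 / 0.14 = 0.714286… → 0.71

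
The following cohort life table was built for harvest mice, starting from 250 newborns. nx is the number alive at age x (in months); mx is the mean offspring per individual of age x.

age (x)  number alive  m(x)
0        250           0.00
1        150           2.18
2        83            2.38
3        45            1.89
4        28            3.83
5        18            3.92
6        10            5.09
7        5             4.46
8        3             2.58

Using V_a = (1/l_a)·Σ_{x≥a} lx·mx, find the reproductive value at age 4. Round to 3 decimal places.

lx = nx/n0 = nx/250: 1, 0.6, 0.332, 0.18, 0.112, 0.072, 0.04, 0.02, 0.012
lx·mx for x ≥ 4: 0.42896, 0.28224, 0.2036, 0.0892, 0.03096 → sum = 1.03496
V_4 = 1.03496 / l_4 = 1.03496 / 0.112 = 9.240714… → 9.241

9.241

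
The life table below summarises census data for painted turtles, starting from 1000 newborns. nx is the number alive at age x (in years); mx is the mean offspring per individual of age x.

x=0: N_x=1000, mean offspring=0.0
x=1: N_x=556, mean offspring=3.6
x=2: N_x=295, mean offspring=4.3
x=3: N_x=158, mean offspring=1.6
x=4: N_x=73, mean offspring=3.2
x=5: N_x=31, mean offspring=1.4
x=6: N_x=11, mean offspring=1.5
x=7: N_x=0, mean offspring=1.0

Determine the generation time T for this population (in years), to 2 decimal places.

1.72

lx = nx/n0 = nx/1000: 1, 0.556, 0.295, 0.158, 0.073, 0.031, 0.011, 0
lx·mx: 0, 2.0016, 1.2685, 0.2528, 0.2336, 0.0434, 0.0165, 0 → R0 = 3.8164
x·lx·mx: 0, 2.0016, 2.537, 0.7584, 0.9344, 0.217, 0.099, 0 → Σ = 6.5474
T = 6.5474 / 3.8164 = 1.715596… → 1.72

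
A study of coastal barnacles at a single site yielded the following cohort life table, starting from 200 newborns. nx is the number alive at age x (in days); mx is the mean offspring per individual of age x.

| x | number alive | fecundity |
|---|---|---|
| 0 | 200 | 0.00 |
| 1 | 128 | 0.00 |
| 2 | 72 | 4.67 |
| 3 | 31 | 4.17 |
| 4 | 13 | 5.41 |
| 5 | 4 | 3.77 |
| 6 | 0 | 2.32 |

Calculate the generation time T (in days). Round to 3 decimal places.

lx = nx/n0 = nx/200: 1, 0.64, 0.36, 0.155, 0.065, 0.02, 0
lx·mx: 0, 0, 1.6812, 0.64635, 0.35165, 0.0754, 0 → R0 = 2.7546
x·lx·mx: 0, 0, 3.3624, 1.93905, 1.4066, 0.377, 0 → Σ = 7.08505
T = 7.08505 / 2.7546 = 2.572079… → 2.572

2.572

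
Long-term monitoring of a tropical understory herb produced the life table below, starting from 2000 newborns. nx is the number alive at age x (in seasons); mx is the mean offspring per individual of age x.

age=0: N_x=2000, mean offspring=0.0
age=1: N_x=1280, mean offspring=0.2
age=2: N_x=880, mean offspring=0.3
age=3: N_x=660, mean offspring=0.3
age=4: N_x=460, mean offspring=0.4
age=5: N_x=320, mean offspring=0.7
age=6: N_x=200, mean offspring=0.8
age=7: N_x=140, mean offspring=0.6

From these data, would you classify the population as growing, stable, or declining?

declining

lx = nx/n0 = nx/2000: 1, 0.64, 0.44, 0.33, 0.23, 0.16, 0.1, 0.07
R0 = Σ lx·mx = 0 + 0.128 + 0.132 + 0.099 + 0.092 + 0.112 + 0.08 + 0.042 = 0.685
R0 < 1, so the population is declining.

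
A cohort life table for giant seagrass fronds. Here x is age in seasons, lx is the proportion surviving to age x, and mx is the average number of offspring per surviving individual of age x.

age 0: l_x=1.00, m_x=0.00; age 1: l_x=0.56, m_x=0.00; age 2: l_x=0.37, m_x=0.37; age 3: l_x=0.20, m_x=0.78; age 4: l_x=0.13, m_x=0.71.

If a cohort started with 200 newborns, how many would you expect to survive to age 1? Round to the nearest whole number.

112

Expected survivors = N0 · l_1 = 200 × 0.56 = 112 → 112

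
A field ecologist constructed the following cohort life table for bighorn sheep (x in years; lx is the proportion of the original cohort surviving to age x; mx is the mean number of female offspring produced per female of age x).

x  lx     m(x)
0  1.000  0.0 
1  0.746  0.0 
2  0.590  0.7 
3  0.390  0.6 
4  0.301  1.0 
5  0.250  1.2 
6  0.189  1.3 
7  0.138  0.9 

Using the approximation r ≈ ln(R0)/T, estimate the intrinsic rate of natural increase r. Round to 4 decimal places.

0.1184

R0 = Σ lx·mx = 0 + 0 + 0.413 + 0.234 + 0.301 + 0.3 + 0.2457 + 0.1242 = 1.6179
Σ x·lx·mx = 6.5756; T = 6.5756/1.6179 = 4.06428…
r ≈ ln(R0)/T = ln(1.6179)/4.06428… = 0.11838… → 0.1184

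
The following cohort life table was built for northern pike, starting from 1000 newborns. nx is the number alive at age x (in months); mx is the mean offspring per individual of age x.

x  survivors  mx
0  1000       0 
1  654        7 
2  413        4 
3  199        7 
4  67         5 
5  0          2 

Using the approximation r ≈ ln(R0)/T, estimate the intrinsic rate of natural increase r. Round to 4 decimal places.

lx = nx/n0 = nx/1000: 1, 0.654, 0.413, 0.199, 0.067, 0
R0 = Σ lx·mx = 0 + 4.578 + 1.652 + 1.393 + 0.335 + 0 = 7.958
Σ x·lx·mx = 13.401; T = 13.401/7.958 = 1.68397…
r ≈ ln(R0)/T = ln(7.958)/1.68397… = 1.231722… → 1.2317

1.2317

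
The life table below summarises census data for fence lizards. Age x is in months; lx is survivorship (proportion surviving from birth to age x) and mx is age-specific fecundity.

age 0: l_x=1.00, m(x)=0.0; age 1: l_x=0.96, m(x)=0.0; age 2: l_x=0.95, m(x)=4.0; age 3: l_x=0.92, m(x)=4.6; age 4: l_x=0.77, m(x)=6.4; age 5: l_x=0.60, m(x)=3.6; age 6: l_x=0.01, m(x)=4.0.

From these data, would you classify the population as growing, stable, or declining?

growing

R0 = Σ lx·mx = 0 + 0 + 3.8 + 4.232 + 4.928 + 2.16 + 0.04 = 15.16
R0 > 1, so the population is growing.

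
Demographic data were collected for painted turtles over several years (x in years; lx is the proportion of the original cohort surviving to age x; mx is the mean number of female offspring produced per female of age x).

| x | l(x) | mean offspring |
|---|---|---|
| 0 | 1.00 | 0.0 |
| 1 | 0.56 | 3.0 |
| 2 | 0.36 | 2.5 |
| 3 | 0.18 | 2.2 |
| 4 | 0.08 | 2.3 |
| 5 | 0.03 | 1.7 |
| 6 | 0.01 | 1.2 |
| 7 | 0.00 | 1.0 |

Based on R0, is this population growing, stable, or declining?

R0 = Σ lx·mx = 0 + 1.68 + 0.9 + 0.396 + 0.184 + 0.051 + 0.012 + 0 = 3.223
R0 > 1, so the population is growing.

growing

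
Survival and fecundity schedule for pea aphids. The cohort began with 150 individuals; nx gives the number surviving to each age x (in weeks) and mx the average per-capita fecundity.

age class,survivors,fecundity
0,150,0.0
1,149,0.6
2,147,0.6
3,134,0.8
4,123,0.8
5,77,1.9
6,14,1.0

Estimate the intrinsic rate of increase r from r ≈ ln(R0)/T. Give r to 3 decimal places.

lx = nx/n0 = nx/150: 1, 0.99333…, 0.98, 0.89333…, 0.82, 0.51333…, 0.09333…
R0 = Σ lx·mx = 0 + 0.596… + 0.588 + 0.71467… + 0.656 + 0.97533… + 0.09333… = 3.623333…
Σ x·lx·mx = 11.976667…; T = 11.976667…/3.623333… = 3.30543…
r ≈ ln(R0)/T = ln(3.623333…)/3.30543… = 0.38948… → 0.389

0.389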